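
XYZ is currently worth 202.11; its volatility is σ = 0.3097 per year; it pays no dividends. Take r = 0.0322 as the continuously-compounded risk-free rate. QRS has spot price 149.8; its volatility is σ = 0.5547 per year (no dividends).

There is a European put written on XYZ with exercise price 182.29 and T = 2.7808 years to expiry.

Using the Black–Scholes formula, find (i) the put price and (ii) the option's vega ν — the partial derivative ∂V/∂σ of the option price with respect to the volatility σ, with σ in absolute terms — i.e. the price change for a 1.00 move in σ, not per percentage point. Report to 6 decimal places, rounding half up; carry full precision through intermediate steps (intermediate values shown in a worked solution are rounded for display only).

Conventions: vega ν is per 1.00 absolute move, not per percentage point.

price = 22.376819
ν = 110.153443

σ√T = 0.3097·√2.7808 = 0.516447
d₁ = (ln(S/K) + (r+σ²/2)T) / (σ√T) = (ln(202.11/182.29) + (0.0322+0.3097²/2)·2.7808) / 0.516447 = (0.103213 + 0.222901) / 0.516447 = 0.631456
d₂ = d₁ − σ√T = 0.631456 − 0.516447 = 0.115009
e^{−rT} = 0.914350
N(−d₁) = 0.263871,  N(−d₂) = 0.454219
Put price V = K·e^{−rT}·N(−d₂) − S·N(−d₁) = 75.707804 − 53.330985 = 22.376819
φ(d₁) = (1/√(2π))·e^{−d₁²/2} = 0.326833
ν = S·φ(d₁)·√T = 110.153443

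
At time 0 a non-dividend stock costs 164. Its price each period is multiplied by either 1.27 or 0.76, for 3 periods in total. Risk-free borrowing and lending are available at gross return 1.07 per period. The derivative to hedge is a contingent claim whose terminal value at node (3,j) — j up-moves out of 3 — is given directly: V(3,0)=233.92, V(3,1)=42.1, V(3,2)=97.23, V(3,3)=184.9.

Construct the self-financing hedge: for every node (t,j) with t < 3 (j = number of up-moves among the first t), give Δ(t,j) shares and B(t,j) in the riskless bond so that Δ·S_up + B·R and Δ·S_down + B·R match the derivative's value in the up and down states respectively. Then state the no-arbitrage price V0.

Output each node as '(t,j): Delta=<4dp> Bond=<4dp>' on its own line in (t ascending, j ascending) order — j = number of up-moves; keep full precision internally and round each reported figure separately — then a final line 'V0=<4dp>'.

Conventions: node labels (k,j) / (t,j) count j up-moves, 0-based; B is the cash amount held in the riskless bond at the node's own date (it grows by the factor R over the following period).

Since d<R<u, set p* = (R−d)/(u−d) = 0.6078; price each node as the discounted p*-expectation of its children.
Terminal payoffs: V(3,0)=233.9200, V(3,1)=42.1000, V(3,2)=97.2300, V(3,3)=184.9000
Node (2,0) S=94.7264: V=(p*·42.1000+(1−p*)·233.9200)/1.07=109.6482; Δ=(42.1000−233.9200)/(120.3025−71.9921)=-3.9706; B=V−Δ·S=485.7658
Node (2,1) S=158.2928: V=(p*·97.2300+(1−p*)·42.1000)/1.07=70.6639; Δ=(97.2300−42.1000)/(201.0319−120.3025)=0.6829; B=V−Δ·S=-37.4341
Node (2,2) S=264.5156: V=(p*·184.9000+(1−p*)·97.2300)/1.07=140.6725; Δ=(184.9000−97.2300)/(335.9348−201.0319)=0.6499; B=V−Δ·S=-31.2294
Node (1,0) S=124.6400: V=(p*·70.6639+(1−p*)·109.6482)/1.07=80.3288; Δ=(70.6639−109.6482)/(158.2928−94.7264)=-0.6133; B=V−Δ·S=156.7685
Node (1,1) S=208.2800: V=(p*·140.6725+(1−p*)·70.6639)/1.07=105.8114; Δ=(140.6725−70.6639)/(264.5156−158.2928)=0.6591; B=V−Δ·S=-31.4604
Node (0,0) S=164.0000: V=(p*·105.8114+(1−p*)·80.3288)/1.07=89.5497; Δ=(105.8114−80.3288)/(208.2800−124.6400)=0.3047; B=V−Δ·S=39.5840
Verification: the root portfolio costs Δ(0,0)·S0 + B(0,0) = 89.5497, matching V0.

(0,0): Delta=0.3047 Bond=39.5840
(1,0): Delta=-0.6133 Bond=156.7685
(1,1): Delta=0.6591 Bond=-31.4604
(2,0): Delta=-3.9706 Bond=485.7658
(2,1): Delta=0.6829 Bond=-37.4341
(2,2): Delta=0.6499 Bond=-31.2294
V0=89.5497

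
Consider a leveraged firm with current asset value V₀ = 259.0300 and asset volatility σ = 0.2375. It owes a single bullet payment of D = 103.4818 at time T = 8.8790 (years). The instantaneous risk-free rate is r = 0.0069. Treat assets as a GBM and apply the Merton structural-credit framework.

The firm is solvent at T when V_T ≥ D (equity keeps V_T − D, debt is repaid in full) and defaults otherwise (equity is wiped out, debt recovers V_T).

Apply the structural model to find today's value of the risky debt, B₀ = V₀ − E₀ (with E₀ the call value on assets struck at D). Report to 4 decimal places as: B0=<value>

B0=93.2405

Work the structural quantities from V₀ = 259.0300 against face 103.4818:
d₁ = [ln(V₀/D) + (r + σ²/2)T] / (σ√T)
   = [ln(259.0300/103.4818) + (0.0069 + 0.5·0.2375²)·8.8790] / (0.2375·√8.8790)
   = [0.917548 + 0.311681] / 0.707694 = 1.736949
d₂ = d₁ − σ√T = 1.736949 − 0.707694 = 1.029255
N(d₁) = 0.958802,  N(d₂) = 0.848320,  e^(−rT) = 0.940574
E₀ = V₀·N(d₁) − D·e^(−rT)·N(d₂)
   = 259.0300·0.958802 − 103.4818·0.940574·0.848320 = 165.789541
B₀ = V₀ − E₀ = 259.0300 − 165.789541 = 93.240459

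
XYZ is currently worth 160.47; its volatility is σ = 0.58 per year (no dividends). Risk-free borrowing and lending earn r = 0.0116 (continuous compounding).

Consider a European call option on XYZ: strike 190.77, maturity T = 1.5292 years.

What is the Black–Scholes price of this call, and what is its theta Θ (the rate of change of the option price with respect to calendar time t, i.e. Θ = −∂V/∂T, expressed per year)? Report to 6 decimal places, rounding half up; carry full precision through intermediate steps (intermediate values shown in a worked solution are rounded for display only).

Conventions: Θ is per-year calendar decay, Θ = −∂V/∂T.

σ√T = 0.58·√1.5292 = 0.717233
d₁ = (ln(S/K) + (r+σ²/2)T) / (σ√T) = (ln(160.47/190.77) + (0.0116+0.58²/2)·1.5292) / 0.717233 = (-0.172962 + 0.274950) / 0.717233 = 0.142197
d₂ = d₁ − σ√T = 0.142197 − 0.717233 = -0.575035
e^{−rT} = 0.982418
N(d₁) = 0.556538,  N(d₂) = 0.282634
Call price V = S·N(d₁) − K·e^{−rT}·N(d₂) = 89.307647 − 52.970025 = 36.337623
φ(d₁) = (1/√(2π))·e^{−d₁²/2} = 0.394929
Θ = −S·φ(d₁)·σ/(2√T) − r·K·e^{−rT}·N(d₂) = −14.862061 − 0.614452 = -15.476513

price = 36.337623
Θ = -15.476513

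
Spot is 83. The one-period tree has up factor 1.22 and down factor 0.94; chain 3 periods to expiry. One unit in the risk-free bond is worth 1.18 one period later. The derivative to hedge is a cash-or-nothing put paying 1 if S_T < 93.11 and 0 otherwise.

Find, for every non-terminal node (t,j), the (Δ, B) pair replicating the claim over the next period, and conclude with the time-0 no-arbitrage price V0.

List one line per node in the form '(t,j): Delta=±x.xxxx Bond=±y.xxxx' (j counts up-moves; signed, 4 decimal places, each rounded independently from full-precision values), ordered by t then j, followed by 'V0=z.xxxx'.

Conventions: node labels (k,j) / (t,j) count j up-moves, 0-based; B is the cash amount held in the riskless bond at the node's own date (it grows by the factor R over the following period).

(0,0): Delta=-0.0076 Bond=0.6619
(1,0): Delta=-0.0333 Bond=2.7848
(1,1): Delta=-0.0043 Bond=0.4470
(2,0): Delta=0.0000 Bond=0.8475
(2,1): Delta=-0.0375 Bond=3.6925
(2,2): Delta=0.0000 Bond=0.0000
V0=0.0337

Since d<R<u, set p* = (R−d)/(u−d) = 0.8571; price each node as the discounted p*-expectation of its children.
At maturity the claim pays: V(3,0)=1.0000, V(3,1)=1.0000, V(3,2)=0.0000, V(3,3)=0.0000
  t=2,j=0: stock 73.3388 → up 89.4733 (V=1.0000), down 68.9385 (V=1.0000). Price 0.8475; hedge Δ=0.0000, bond B=0.8475.
  t=2,j=1: stock 95.1844 → up 116.1250 (V=0.0000), down 89.4733 (V=1.0000). Price 0.1211; hedge Δ=-0.0375, bond B=3.6925.
  t=2,j=2: stock 123.5372 → up 150.7154 (V=0.0000), down 116.1250 (V=0.0000). Price 0.0000; hedge Δ=0.0000, bond B=0.0000.
  t=1,j=0: stock 78.0200 → up 95.1844 (V=0.1211), down 73.3388 (V=0.8475). Price 0.1905; hedge Δ=-0.0333, bond B=2.7848.
  t=1,j=1: stock 101.2600 → up 123.5372 (V=0.0000), down 95.1844 (V=0.1211). Price 0.0147; hedge Δ=-0.0043, bond B=0.4470.
  t=0,j=0: stock 83.0000 → up 101.2600 (V=0.0147), down 78.0200 (V=0.1905). Price 0.0337; hedge Δ=-0.0076, bond B=0.6619.
As a check, the time-0 holding Δ(0,0)·S0 + B(0,0) comes to 0.0337 — exactly V0.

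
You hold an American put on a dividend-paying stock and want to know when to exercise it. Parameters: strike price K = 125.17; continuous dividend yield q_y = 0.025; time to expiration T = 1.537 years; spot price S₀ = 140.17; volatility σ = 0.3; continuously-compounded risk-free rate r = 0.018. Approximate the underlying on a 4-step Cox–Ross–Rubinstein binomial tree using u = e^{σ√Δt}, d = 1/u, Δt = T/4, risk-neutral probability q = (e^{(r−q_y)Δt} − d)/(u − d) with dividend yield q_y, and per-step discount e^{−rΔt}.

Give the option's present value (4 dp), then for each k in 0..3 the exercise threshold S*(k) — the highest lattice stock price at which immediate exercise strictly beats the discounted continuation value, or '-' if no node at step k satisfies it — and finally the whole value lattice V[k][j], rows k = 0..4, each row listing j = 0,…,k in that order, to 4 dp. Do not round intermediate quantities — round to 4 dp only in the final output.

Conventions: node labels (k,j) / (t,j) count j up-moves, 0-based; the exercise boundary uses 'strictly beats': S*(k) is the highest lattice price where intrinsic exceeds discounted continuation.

Δt=0.38425, u=1.20438, d=0.83030, q=0.44646, disc=e^(-rΔt)=0.99311
k=4 terminal: V=max(K-S,0) → 58.5502 28.5362 0.0000 0.0000 0.0000
k=3: j=0 S=80.2354 intr=44.9346 cont=44.8389 V=44.9346[EX]; j=1 S=116.3837 intr=8.7863 cont=15.6870 V=15.6870[hold]; j=2 S=168.8177 intr=0.0000 cont=0.0000 V=0.0000[hold]; j=3 S=244.8748 intr=0.0000 cont=0.0000 V=0.0000[hold]  S*(3)=80.2354
k=2: j=0 S=96.6338 intr=28.5362 cont=31.6569 V=31.6569[hold]; j=1 S=140.1700 intr=0.0000 cont=8.6235 V=8.6235[hold]; j=2 S=203.3205 intr=0.0000 cont=0.0000 V=0.0000[hold]  S*(2)=-
k=1: j=0 S=116.3837 intr=8.7863 cont=21.2261 V=21.2261[hold]; j=1 S=168.8177 intr=0.0000 cont=4.7405 V=4.7405[hold]  S*(1)=-
k=0: j=0 S=140.1700 intr=0.0000 cont=13.7703 V=13.7703[hold]  S*(0)=-

price = 13.7703
boundary = - - - 80.2354
tree:
13.7703
21.2261 4.7405
31.6569 8.6235 0.0000
44.9346 15.6870 0.0000 0.0000
58.5502 28.5362 0.0000 0.0000 0.0000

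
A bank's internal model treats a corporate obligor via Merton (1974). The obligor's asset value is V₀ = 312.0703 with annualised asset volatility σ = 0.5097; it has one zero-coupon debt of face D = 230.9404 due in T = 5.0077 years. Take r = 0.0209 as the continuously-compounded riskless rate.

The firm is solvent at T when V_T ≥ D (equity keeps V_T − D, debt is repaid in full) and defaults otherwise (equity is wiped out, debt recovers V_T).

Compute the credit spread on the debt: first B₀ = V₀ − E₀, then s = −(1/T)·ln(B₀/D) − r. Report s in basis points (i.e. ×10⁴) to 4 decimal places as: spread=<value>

spread=767.3686

Work the structural quantities from V₀ = 312.0703 against face 230.9404:
d₁ = [ln(V₀/D) + (r + σ²/2)T] / (σ√T)
   = [ln(312.0703/230.9404) + (0.0209 + 0.5·0.5097²)·5.0077] / (0.5097·√5.0077)
   = [0.301069 + 0.755146] / 1.140601 = 0.926016
d₂ = d₁ − σ√T = 0.926016 − 1.140601 = -0.214585
N(d₁) = 0.822781,  N(d₂) = 0.415046,  e^(−rT) = 0.900630
E₀ = V₀·N(d₁) − D·e^(−rT)·N(d₂)
   = 312.0703·0.822781 − 230.9404·0.900630·0.415046 = 170.439517
B₀ = V₀ − E₀ = 312.0703 − 170.439517 = 141.630783
spread = −(1/T)·ln(B₀/D) − r = −(1/5.0077)·ln(141.630783/230.9404) − 0.0209 = 0.07673686
in basis points: 0.07673686 × 10⁴ = 767.3686 bp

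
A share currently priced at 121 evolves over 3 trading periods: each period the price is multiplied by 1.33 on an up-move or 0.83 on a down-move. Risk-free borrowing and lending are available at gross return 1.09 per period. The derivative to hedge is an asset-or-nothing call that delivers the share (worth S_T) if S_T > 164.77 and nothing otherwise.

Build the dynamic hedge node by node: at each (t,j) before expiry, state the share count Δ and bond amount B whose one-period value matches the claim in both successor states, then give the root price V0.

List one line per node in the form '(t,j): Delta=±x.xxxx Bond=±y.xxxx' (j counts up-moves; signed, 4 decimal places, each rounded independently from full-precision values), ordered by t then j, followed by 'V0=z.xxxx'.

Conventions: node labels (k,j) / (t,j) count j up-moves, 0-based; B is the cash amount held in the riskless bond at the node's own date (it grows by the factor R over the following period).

(0,0): Delta=1.6364 Bond=-113.6763
(1,0): Delta=1.6878 Bond=-129.0700
(1,1): Delta=1.6067 Bond=-119.1415
(2,0): Delta=0.0000 Bond=0.0000
(2,1): Delta=2.6600 Bond=-270.5505
(2,2): Delta=1.0000 Bond=0.0000
V0=84.3222

The replicating-portfolio and risk-neutral prices coincide; use p* = (1.09−0.83)/(1.33−0.83) = 0.5200 for the latter.
Terminal payoffs: V(3,0)=0.0000, V(3,1)=0.0000, V(3,2)=177.6506, V(3,3)=284.6691
(2,0): S=83.3569. Δ = (V_up−V_dn)/(S_up−S_dn) = (0.0000−0.0000)/(110.8647−69.1862) = 0.0000. V = [p*·0.0000 + (1−p*)·0.0000]/1.09 = 0.0000. B = V − Δ·S = 0.0000.
(2,1): S=133.5719. Δ = (V_up−V_dn)/(S_up−S_dn) = (177.6506−0.0000)/(177.6506−110.8647) = 2.6600. V = [p*·177.6506 + (1−p*)·0.0000]/1.09 = 84.7508. B = V − Δ·S = -270.5505.
(2,2): S=214.0369. Δ = (V_up−V_dn)/(S_up−S_dn) = (284.6691−177.6506)/(284.6691−177.6506) = 1.0000. V = [p*·284.6691 + (1−p*)·177.6506]/1.09 = 214.0369. B = V − Δ·S = 0.0000.
(1,0): S=100.4300. Δ = (V_up−V_dn)/(S_up−S_dn) = (84.7508−0.0000)/(133.5719−83.3569) = 1.6878. V = [p*·84.7508 + (1−p*)·0.0000]/1.09 = 40.4316. B = V − Δ·S = -129.0700.
(1,1): S=160.9300. Δ = (V_up−V_dn)/(S_up−S_dn) = (214.0369−84.7508)/(214.0369−133.5719) = 1.6067. V = [p*·214.0369 + (1−p*)·84.7508]/1.09 = 139.4308. B = V − Δ·S = -119.1415.
(0,0): S=121.0000. Δ = (V_up−V_dn)/(S_up−S_dn) = (139.4308−40.4316)/(160.9300−100.4300) = 1.6364. V = [p*·139.4308 + (1−p*)·40.4316]/1.09 = 84.3222. B = V − Δ·S = -113.6763.
Verification: the root portfolio costs Δ(0,0)·S0 + B(0,0) = 84.3222, matching V0.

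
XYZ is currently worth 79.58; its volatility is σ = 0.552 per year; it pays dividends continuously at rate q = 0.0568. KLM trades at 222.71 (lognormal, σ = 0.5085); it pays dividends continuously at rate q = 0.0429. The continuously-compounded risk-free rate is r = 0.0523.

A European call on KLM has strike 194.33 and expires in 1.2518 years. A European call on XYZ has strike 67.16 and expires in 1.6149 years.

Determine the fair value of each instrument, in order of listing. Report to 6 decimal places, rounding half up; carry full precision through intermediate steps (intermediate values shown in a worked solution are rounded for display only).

[KLM call K=194.33]
σ√T = 0.5085·√1.2518 = 0.568929
d₁ = (ln(S/K) + (r−q+σ²/2)T) / (σ√T) = (ln(222.71/194.33) + (0.0523−0.0429+0.5085²/2)·1.2518) / 0.568929 = (0.136313 + 0.173607) / 0.568929 = 0.544742
d₂ = d₁ − σ√T = 0.544742 − 0.568929 = -0.024187
e^{−rT} = 0.936628
e^{−qT} = 0.947714
N(d₁) = 0.707035,  N(d₂) = 0.490352
price = S·e^{−qT}·N(d₁) − K·e^{−rT}·N(d₂) = 149.230586 − 89.251322 = 59.979264
[XYZ call K=67.16]
σ√T = 0.552·√1.6149 = 0.701475
d₁ = (ln(S/K) + (r−q+σ²/2)T) / (σ√T) = (ln(79.58/67.16) + (0.0523−0.0568+0.552²/2)·1.6149) / 0.701475 = (0.169685 + 0.238766) / 0.701475 = 0.582275
d₂ = d₁ − σ√T = 0.582275 − 0.701475 = -0.119199
e^{−rT} = 0.919009
e^{−qT} = 0.912355
N(d₁) = 0.719809,  N(d₂) = 0.452559
price = S·e^{−qT}·N(d₁) − K·e^{−rT}·N(d₂) = 52.261896 − 27.932217 = 24.329679

price(KLM call K=194.33) = 59.979264
price(XYZ call K=67.16) = 24.329679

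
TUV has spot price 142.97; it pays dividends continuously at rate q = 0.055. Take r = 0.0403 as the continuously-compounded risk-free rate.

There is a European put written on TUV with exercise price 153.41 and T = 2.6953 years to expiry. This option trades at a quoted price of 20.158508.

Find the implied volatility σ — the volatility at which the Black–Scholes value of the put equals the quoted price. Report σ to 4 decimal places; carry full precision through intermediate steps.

sigma = 0.1362

At σ = 0.1362 the Black–Scholes value reproduces the quote:
σ√T = 0.1362·√2.6953 = 0.223605
d₁ = (ln(S/K) + (r−q+σ²/2)T) / (σ√T) = (ln(142.97/153.41) + (0.0403−0.055+0.1362²/2)·2.6953) / 0.223605 = (-0.070479 − 0.014621) / 0.223605 = -0.380586
d₂ = d₁ − σ√T = -0.380586 − 0.223605 = -0.604190
e^{−rT} = 0.897071
e^{−qT} = 0.862223
N(−d₁) = 0.648245,  N(−d₂) = 0.727141
V = K·e^{−rT}·N(−d₂) − S·e^{−qT}·N(−d₁) = 100.068918 − 79.910410 = 20.158508 (the quoted price), and the Black–Scholes price is strictly increasing in σ, so σ is unique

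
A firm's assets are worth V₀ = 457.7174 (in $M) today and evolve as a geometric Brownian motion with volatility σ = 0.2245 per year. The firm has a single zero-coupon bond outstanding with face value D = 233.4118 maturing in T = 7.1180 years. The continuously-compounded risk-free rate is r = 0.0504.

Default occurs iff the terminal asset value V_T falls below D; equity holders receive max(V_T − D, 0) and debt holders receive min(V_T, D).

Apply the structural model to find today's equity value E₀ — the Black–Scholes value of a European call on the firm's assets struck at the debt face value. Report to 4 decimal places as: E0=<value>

E0=297.3999

Equity is a call on the firm's assets struck at D = 233.4118:
d₁ = [ln(V₀/D) + (r + σ²/2)T] / (σ√T)
   = [ln(457.7174/233.4118) + (0.0504 + 0.5·0.2245²)·7.1180] / (0.2245·√7.1180)
   = [0.673448 + 0.538122] / 0.598957 = 2.022800
d₂ = d₁ − σ√T = 2.022800 − 0.598957 = 1.423843
N(d₁) = 0.978453,  N(d₂) = 0.922754,  e^(−rT) = 0.698551
E₀ = V₀·N(d₁) − D·e^(−rT)·N(d₂)
   = 457.7174·0.978453 − 233.4118·0.698551·0.922754 = 297.399934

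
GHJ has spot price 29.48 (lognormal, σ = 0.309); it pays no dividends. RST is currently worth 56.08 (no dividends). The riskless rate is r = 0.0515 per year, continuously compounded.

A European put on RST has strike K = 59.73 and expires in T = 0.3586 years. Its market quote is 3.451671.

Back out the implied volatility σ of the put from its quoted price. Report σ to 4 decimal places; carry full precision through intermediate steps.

sigma = 0.1392

At σ = 0.1392 the Black–Scholes value reproduces the quote:
σ√T = 0.1392·√0.3586 = 0.083357
d₁ = (ln(S/K) + (r+σ²/2)T) / (σ√T) = (ln(56.08/59.73) + (0.0515+0.1392²/2)·0.3586) / 0.083357 = (-0.063055 + 0.021942) / 0.083357 = -0.493214
d₂ = d₁ − σ√T = -0.493214 − 0.083357 = -0.576571
e^{−rT} = 0.981702
N(−d₁) = 0.689069,  N(−d₂) = 0.717885
V = K·e^{−rT}·N(−d₂) − S·N(−d₁) = 42.094672 − 38.643001 = 3.451671 (the quoted price), and the Black–Scholes price is strictly increasing in σ, so σ is unique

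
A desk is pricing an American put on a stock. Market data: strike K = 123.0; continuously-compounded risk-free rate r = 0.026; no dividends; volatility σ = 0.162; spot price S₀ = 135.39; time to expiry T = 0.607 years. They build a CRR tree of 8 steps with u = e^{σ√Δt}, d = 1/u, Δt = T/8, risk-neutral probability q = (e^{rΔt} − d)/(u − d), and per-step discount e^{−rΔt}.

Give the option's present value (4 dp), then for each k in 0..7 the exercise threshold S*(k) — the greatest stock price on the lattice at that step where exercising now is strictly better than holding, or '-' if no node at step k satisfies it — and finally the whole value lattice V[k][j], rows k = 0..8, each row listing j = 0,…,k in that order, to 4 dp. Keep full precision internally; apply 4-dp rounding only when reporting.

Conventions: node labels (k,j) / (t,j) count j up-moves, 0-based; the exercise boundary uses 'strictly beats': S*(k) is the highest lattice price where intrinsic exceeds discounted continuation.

price = 1.6084
boundary = - - - - - 108.3148 113.2576 108.3148
tree:
1.6084
2.6627 0.6056
4.3029 1.1032 0.1317
6.7489 1.9785 0.2698 0.0000
10.1958 3.4760 0.5528 0.0000 0.0000
14.6852 5.9385 1.1327 0.0000 0.0000 0.0000
19.4124 9.7424 2.3208 0.0000 0.0000 0.0000 0.0000
23.9332 14.6852 4.7550 0.0000 0.0000 0.0000 0.0000 0.0000
28.2567 19.4124 9.7424 0.0000 0.0000 0.0000 0.0000 0.0000 0.0000

Δt=0.07587  u=1.04563  d=0.95636  q=0.51096  discount=0.99803
step 8 (expiry): payoffs max(K−S,0) = 28.2567 19.4124 9.7424 0.0000 0.0000 0.0000 0.0000 0.0000 0.0000
step 7: (k=7,j=0): S=99.0668, K−S=23.9332, hold=23.6908 ⇒ V=23.9332 exercise | (k=7,j=1): S=108.3148, K−S=14.6852, hold=14.4428 ⇒ V=14.6852 exercise | (k=7,j=2): S=118.4261, K−S=4.5739, hold=4.7550 ⇒ V=4.7550 continue | (k=7,j=3): S=129.4812, K−S=0.0000, hold=0.0000 ⇒ V=0.0000 continue | (k=7,j=4): S=141.5684, K−S=0.0000, hold=0.0000 ⇒ V=0.0000 continue | (k=7,j=5): S=154.7839, K−S=0.0000, hold=0.0000 ⇒ V=0.0000 continue | (k=7,j=6): S=169.2332, K−S=0.0000, hold=0.0000 ⇒ V=0.0000 continue | (k=7,j=7): S=185.0312, K−S=0.0000, hold=0.0000 ⇒ V=0.0000 continue  boundary S*=108.3148
step 6: (k=6,j=0): S=103.5876, K−S=19.4124, hold=19.1699 ⇒ V=19.4124 exercise | (k=6,j=1): S=113.2576, K−S=9.7424, hold=9.5923 ⇒ V=9.7424 exercise | (k=6,j=2): S=123.8303, K−S=0.0000, hold=2.3208 ⇒ V=2.3208 continue | (k=6,j=3): S=135.3900, K−S=0.0000, hold=0.0000 ⇒ V=0.0000 continue | (k=6,j=4): S=148.0288, K−S=0.0000, hold=0.0000 ⇒ V=0.0000 continue | (k=6,j=5): S=161.8474, K−S=0.0000, hold=0.0000 ⇒ V=0.0000 continue | (k=6,j=6): S=176.9560, K−S=0.0000, hold=0.0000 ⇒ V=0.0000 continue  boundary S*=113.2576
step 5: (k=5,j=0): S=108.3148, K−S=14.6852, hold=14.4428 ⇒ V=14.6852 exercise | (k=5,j=1): S=118.4261, K−S=4.5739, hold=5.9385 ⇒ V=5.9385 continue | (k=5,j=2): S=129.4812, K−S=0.0000, hold=1.1327 ⇒ V=1.1327 continue | (k=5,j=3): S=141.5684, K−S=0.0000, hold=0.0000 ⇒ V=0.0000 continue | (k=5,j=4): S=154.7839, K−S=0.0000, hold=0.0000 ⇒ V=0.0000 continue | (k=5,j=5): S=169.2332, K−S=0.0000, hold=0.0000 ⇒ V=0.0000 continue  boundary S*=108.3148
step 4: (k=4,j=0): S=113.2576, K−S=9.7424, hold=10.1958 ⇒ V=10.1958 continue | (k=4,j=1): S=123.8303, K−S=0.0000, hold=3.4760 ⇒ V=3.4760 continue | (k=4,j=2): S=135.3900, K−S=0.0000, hold=0.5528 ⇒ V=0.5528 continue | (k=4,j=3): S=148.0288, K−S=0.0000, hold=0.0000 ⇒ V=0.0000 continue | (k=4,j=4): S=161.8474, K−S=0.0000, hold=0.0000 ⇒ V=0.0000 continue  boundary S*=-
step 3: (k=3,j=0): S=118.4261, K−S=4.5739, hold=6.7489 ⇒ V=6.7489 continue | (k=3,j=1): S=129.4812, K−S=0.0000, hold=1.9785 ⇒ V=1.9785 continue | (k=3,j=2): S=141.5684, K−S=0.0000, hold=0.2698 ⇒ V=0.2698 continue | (k=3,j=3): S=154.7839, K−S=0.0000, hold=0.0000 ⇒ V=0.0000 continue  boundary S*=-
step 2: (k=2,j=0): S=123.8303, K−S=0.0000, hold=4.3029 ⇒ V=4.3029 continue | (k=2,j=1): S=135.3900, K−S=0.0000, hold=1.1032 ⇒ V=1.1032 continue | (k=2,j=2): S=148.0288, K−S=0.0000, hold=0.1317 ⇒ V=0.1317 continue  boundary S*=-
step 1: (k=1,j=0): S=129.4812, K−S=0.0000, hold=2.6627 ⇒ V=2.6627 continue | (k=1,j=1): S=141.5684, K−S=0.0000, hold=0.6056 ⇒ V=0.6056 continue  boundary S*=-
step 0: (k=0,j=0): S=135.3900, K−S=0.0000, hold=1.6084 ⇒ V=1.6084 continue  boundary S*=-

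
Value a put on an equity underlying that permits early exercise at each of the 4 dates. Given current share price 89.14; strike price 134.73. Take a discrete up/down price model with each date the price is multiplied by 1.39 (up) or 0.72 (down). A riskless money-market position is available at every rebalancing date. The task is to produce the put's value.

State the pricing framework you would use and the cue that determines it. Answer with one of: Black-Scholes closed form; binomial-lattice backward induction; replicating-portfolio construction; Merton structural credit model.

framework: binomial-lattice backward induction

Key observation: early exercise of the strike-134.73 put must be checked at each of the 4 dates (spot 89.14), which forces a node-by-node comparison of intrinsic and continuation value backward from expiry.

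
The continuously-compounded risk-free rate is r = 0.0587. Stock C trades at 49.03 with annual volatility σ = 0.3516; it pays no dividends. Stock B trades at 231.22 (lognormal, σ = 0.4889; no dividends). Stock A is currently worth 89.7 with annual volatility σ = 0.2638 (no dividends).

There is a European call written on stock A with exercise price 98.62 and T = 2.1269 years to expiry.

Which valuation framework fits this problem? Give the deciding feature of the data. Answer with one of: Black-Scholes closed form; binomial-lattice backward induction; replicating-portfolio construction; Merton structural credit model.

Key observation: everything needed for the exact continuous-time valuation of the European call on stock A (strike 98.62) is given, and no feature rules the closed form out.

framework: Black-Scholes closed form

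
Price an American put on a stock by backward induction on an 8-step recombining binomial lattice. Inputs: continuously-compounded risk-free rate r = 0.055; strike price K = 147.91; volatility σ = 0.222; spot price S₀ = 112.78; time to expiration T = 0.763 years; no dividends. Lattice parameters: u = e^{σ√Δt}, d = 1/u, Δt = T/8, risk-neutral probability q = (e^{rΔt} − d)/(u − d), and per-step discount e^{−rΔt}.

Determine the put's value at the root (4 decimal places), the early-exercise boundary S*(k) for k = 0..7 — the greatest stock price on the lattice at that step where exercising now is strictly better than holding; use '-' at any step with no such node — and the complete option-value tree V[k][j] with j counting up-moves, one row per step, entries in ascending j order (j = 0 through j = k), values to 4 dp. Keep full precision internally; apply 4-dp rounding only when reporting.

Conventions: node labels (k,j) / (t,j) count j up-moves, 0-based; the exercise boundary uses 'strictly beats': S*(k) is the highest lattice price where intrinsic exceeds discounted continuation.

Δt=0.09538  u=1.07096  d=0.93374  q=0.52119  discount=0.99477
step 8 (expiry): payoffs max(K−S,0) = 82.7426 73.1652 62.1803 49.5810 35.1300 18.5552 0.0000 0.0000 0.0000
step 7: (k=7,j=0): S=69.7920, K−S=78.1180, hold=77.3441 ⇒ V=78.1180 exercise | (k=7,j=1): S=80.0490, K−S=67.8610, hold=67.0871 ⇒ V=67.8610 exercise | (k=7,j=2): S=91.8135, K−S=56.0965, hold=55.3227 ⇒ V=56.0965 exercise | (k=7,j=3): S=105.3069, K−S=42.6031, hold=41.8292 ⇒ V=42.6031 exercise | (k=7,j=4): S=120.7834, K−S=27.1266, hold=26.3527 ⇒ V=27.1266 exercise | (k=7,j=5): S=138.5344, K−S=9.3756, hold=8.8379 ⇒ V=9.3756 exercise | (k=7,j=6): S=158.8942, K−S=0.0000, hold=0.0000 ⇒ V=0.0000 continue | (k=7,j=7): S=182.2462, K−S=0.0000, hold=0.0000 ⇒ V=0.0000 continue  boundary S*=138.5344
step 6: (k=6,j=0): S=74.7448, K−S=73.1652, hold=72.3914 ⇒ V=73.1652 exercise | (k=6,j=1): S=85.7297, K−S=62.1803, hold=61.4064 ⇒ V=62.1803 exercise | (k=6,j=2): S=98.3290, K−S=49.5810, hold=48.8071 ⇒ V=49.5810 exercise | (k=6,j=3): S=112.7800, K−S=35.1300, hold=34.3562 ⇒ V=35.1300 exercise | (k=6,j=4): S=129.3548, K−S=18.5552, hold=17.7814 ⇒ V=18.5552 exercise | (k=6,j=5): S=148.3655, K−S=0.0000, hold=4.4656 ⇒ V=4.4656 continue | (k=6,j=6): S=170.1701, K−S=0.0000, hold=0.0000 ⇒ V=0.0000 continue  boundary S*=129.3548
step 5: (k=5,j=0): S=80.0490, K−S=67.8610, hold=67.0871 ⇒ V=67.8610 exercise | (k=5,j=1): S=91.8135, K−S=56.0965, hold=55.3227 ⇒ V=56.0965 exercise | (k=5,j=2): S=105.3069, K−S=42.6031, hold=41.8292 ⇒ V=42.6031 exercise | (k=5,j=3): S=120.7834, K−S=27.1266, hold=26.3527 ⇒ V=27.1266 exercise | (k=5,j=4): S=138.5344, K−S=9.3756, hold=11.1532 ⇒ V=11.1532 continue | (k=5,j=5): S=158.8942, K−S=0.0000, hold=2.1270 ⇒ V=2.1270 continue  boundary S*=120.7834
step 4: (k=4,j=0): S=85.7297, K−S=62.1803, hold=61.4064 ⇒ V=62.1803 exercise | (k=4,j=1): S=98.3290, K−S=49.5810, hold=48.8071 ⇒ V=49.5810 exercise | (k=4,j=2): S=112.7800, K−S=35.1300, hold=34.3562 ⇒ V=35.1300 exercise | (k=4,j=3): S=129.3548, K−S=18.5552, hold=18.7030 ⇒ V=18.7030 continue | (k=4,j=4): S=148.3655, K−S=0.0000, hold=6.4150 ⇒ V=6.4150 continue  boundary S*=112.7800
step 3: (k=3,j=0): S=91.8135, K−S=56.0965, hold=55.3227 ⇒ V=56.0965 exercise | (k=3,j=1): S=105.3069, K−S=42.6031, hold=41.8292 ⇒ V=42.6031 exercise | (k=3,j=2): S=120.7834, K−S=27.1266, hold=26.4294 ⇒ V=27.1266 exercise | (k=3,j=3): S=138.5344, K−S=9.3756, hold=12.2342 ⇒ V=12.2342 continue  boundary S*=120.7834
step 2: (k=2,j=0): S=98.3290, K−S=49.5810, hold=48.8071 ⇒ V=49.5810 exercise | (k=2,j=1): S=112.7800, K−S=35.1300, hold=34.3562 ⇒ V=35.1300 exercise | (k=2,j=2): S=129.3548, K−S=18.5552, hold=19.2635 ⇒ V=19.2635 continue  boundary S*=112.7800
step 1: (k=1,j=0): S=105.3069, K−S=42.6031, hold=41.8292 ⇒ V=42.6031 exercise | (k=1,j=1): S=120.7834, K−S=27.1266, hold=26.7200 ⇒ V=27.1266 exercise  boundary S*=120.7834
step 0: (k=0,j=0): S=112.7800, K−S=35.1300, hold=34.3562 ⇒ V=35.1300 exercise  boundary S*=112.7800

price = 35.1300
boundary = 112.7800 120.7834 112.7800 120.7834 112.7800 120.7834 129.3548 138.5344
tree:
35.1300
42.6031 27.1266
49.5810 35.1300 19.2635
56.0965 42.6031 27.1266 12.2342
62.1803 49.5810 35.1300 18.7030 6.4150
67.8610 56.0965 42.6031 27.1266 11.1532 2.1270
73.1652 62.1803 49.5810 35.1300 18.5552 4.4656 0.0000
78.1180 67.8610 56.0965 42.6031 27.1266 9.3756 0.0000 0.0000
82.7426 73.1652 62.1803 49.5810 35.1300 18.5552 0.0000 0.0000 0.0000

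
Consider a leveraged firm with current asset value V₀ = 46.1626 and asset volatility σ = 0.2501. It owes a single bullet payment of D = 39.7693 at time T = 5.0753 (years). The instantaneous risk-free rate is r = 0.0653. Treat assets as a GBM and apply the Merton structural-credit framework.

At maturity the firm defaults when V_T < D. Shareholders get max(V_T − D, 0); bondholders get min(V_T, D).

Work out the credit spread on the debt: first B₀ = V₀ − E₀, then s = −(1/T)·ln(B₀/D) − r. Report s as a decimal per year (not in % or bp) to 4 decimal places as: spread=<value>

Apply the equity-as-call identities (strike 39.7693, horizon 5.0753 years):
d₁ = [ln(V₀/D) + (r + σ²/2)T] / (σ√T)
   = [ln(46.1626/39.7693) + (0.0653 + 0.5·0.2501²)·5.0753] / (0.2501·√5.0753)
   = [0.149075 + 0.490147] / 0.563436 = 1.134507
d₂ = d₁ − σ√T = 1.134507 − 0.563436 = 0.571071
N(d₁) = 0.871709,  N(d₂) = 0.716024,  e^(−rT) = 0.717906
E₀ = V₀·N(d₁) − D·e^(−rT)·N(d₂)
   = 46.1626·0.871709 − 39.7693·0.717906·0.716024 = 19.797429
B₀ = V₀ − E₀ = 46.1626 − 19.797429 = 26.365171
spread = −(1/T)·ln(B₀/D) − r = −(1/5.0753)·ln(26.365171/39.7693) − 0.0653 = 0.01569056

spread=0.0157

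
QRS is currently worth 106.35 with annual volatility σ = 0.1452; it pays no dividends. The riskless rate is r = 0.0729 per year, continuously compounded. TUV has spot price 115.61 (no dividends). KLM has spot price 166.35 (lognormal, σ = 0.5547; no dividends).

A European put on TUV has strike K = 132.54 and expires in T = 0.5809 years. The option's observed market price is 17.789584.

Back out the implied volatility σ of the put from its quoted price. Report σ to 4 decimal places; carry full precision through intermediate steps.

sigma = 0.3032

At σ = 0.3032 the Black–Scholes value reproduces the quote:
σ√T = 0.3032·√0.5809 = 0.231089
d₁ = (ln(S/K) + (r+σ²/2)T) / (σ√T) = (ln(115.61/132.54) + (0.0729+0.3032²/2)·0.5809) / 0.231089 = (-0.136662 + 0.069049) / 0.231089 = -0.292585
d₂ = d₁ − σ√T = -0.292585 − 0.231089 = -0.523674
e^{−rT} = 0.958537
N(−d₁) = 0.615080,  N(−d₂) = 0.699747
V = K·e^{−rT}·N(−d₂) − S·N(−d₁) = 88.899020 − 71.109437 = 17.789584 (the quoted price), and the Black–Scholes price is strictly increasing in σ, so σ is unique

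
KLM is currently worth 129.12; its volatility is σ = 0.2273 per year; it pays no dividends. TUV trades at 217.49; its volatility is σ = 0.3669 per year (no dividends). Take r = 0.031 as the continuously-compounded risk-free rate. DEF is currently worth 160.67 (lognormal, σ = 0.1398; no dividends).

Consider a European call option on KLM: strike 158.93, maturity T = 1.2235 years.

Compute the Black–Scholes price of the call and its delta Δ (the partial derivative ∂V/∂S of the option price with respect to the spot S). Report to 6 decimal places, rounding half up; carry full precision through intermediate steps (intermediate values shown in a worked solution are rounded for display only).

σ√T = 0.2273·√1.2235 = 0.251421
d₁ = (ln(S/K) + (r+σ²/2)T) / (σ√T) = (ln(129.12/158.93) + (0.031+0.2273²/2)·1.2235) / 0.251421 = (-0.207722 + 0.069535) / 0.251421 = -0.549624
d₂ = d₁ − σ√T = -0.549624 − 0.251421 = -0.801045
e^{−rT} = 0.962782
N(d₁) = 0.291289,  N(d₂) = 0.211553
Call price V = S·N(d₁) − K·e^{−rT}·N(d₂) = 37.611202 − 32.370747 = 5.240455
Δ = N(d₁) = 0.291289

price = 5.240455
Δ = 0.291289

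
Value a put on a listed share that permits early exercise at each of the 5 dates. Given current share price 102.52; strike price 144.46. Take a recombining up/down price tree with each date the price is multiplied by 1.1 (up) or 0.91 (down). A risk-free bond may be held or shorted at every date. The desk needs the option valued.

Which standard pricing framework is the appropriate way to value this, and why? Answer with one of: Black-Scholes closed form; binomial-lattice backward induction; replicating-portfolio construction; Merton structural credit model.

framework: binomial-lattice backward induction

Key observation: an American put (K = 144.46, S₀ = 102.52) on a 5-date tree has no closed form — the optimal stopping decision is embedded and must be resolved recursively from expiry.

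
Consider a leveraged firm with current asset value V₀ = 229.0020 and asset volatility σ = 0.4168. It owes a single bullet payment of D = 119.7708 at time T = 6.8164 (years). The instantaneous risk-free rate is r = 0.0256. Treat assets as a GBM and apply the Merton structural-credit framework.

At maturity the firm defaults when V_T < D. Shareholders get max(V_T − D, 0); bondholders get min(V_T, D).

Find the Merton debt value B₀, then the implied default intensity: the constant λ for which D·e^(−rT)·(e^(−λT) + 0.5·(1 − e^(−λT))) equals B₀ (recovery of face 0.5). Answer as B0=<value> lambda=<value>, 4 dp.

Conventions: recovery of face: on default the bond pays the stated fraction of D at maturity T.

With assets at 229.0020 and a single debt payment of 119.7708 at 6.8164 years:
d₁ = [ln(V₀/D) + (r + σ²/2)T] / (σ√T)
   = [ln(229.0020/119.7708) + (0.0256 + 0.5·0.4168²)·6.8164] / (0.4168·√6.8164)
   = [0.648151 + 0.766580] / 1.088191 = 1.300075
d₂ = d₁ − σ√T = 1.300075 − 1.088191 = 0.211884
N(d₁) = 0.903212,  N(d₂) = 0.583901,  e^(−rT) = 0.839877
E₀ = V₀·N(d₁) − D·e^(−rT)·N(d₂)
   = 229.0020·0.903212 − 119.7708·0.839877·0.583901 = 148.101226
B₀ = V₀ − E₀ = 229.0020 − 148.101226 = 80.900774
e^(−λT) = (B₀·e^(rT)/D − 0.5)/(1 − 0.5) = (80.9008·1.190651/119.7708 − 0.5)/0.5 = 0.60848190
λ = −ln(0.60848190)/6.8164 = 0.072881

B0=80.9008 lambda=0.0729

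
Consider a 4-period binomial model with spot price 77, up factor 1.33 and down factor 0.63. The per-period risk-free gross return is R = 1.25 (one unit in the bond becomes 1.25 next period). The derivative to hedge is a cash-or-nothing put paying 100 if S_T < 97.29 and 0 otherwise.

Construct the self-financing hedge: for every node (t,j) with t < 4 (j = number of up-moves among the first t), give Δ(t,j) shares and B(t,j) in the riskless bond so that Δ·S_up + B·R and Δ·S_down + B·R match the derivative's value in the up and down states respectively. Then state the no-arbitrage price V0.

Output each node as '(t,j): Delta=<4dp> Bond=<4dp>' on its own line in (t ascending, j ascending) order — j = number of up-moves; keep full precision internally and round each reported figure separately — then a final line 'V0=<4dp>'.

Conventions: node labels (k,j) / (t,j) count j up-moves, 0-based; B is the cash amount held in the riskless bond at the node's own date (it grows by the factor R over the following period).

(0,0): Delta=-0.2555 Bond=22.4148
(1,0): Delta=-1.4786 Bond=87.3493
(1,1): Delta=-0.1807 Bond=20.3630
(2,0): Delta=0.0000 Bond=64.0000
(2,1): Delta=-1.5689 Bond=115.0171
(2,2): Delta=-0.0959 Bond=13.8971
(3,0): Delta=0.0000 Bond=80.0000
(3,1): Delta=0.0000 Bond=80.0000
(3,2): Delta=-1.6648 Bond=152.0000
(3,3): Delta=0.0000 Bond=0.0000
V0=2.7418

Arbitrage-free pricing uses the up-move probability p* = (R−d)/(u−d) = 0.8857, discounting each step at R = 1.25.
At maturity the claim pays: V(4,0)=100.0000, V(4,1)=100.0000, V(4,2)=100.0000, V(4,3)=0.0000, V(4,4)=0.0000
Node (3,0) S=19.2536: V=(p*·100.0000+(1−p*)·100.0000)/1.25=80.0000; Δ=(100.0000−100.0000)/(25.6073−12.1298)=0.0000; B=V−Δ·S=80.0000
Node (3,1) S=40.6465: V=(p*·100.0000+(1−p*)·100.0000)/1.25=80.0000; Δ=(100.0000−100.0000)/(54.0599−25.6073)=0.0000; B=V−Δ·S=80.0000
Node (3,2) S=85.8093: V=(p*·0.0000+(1−p*)·100.0000)/1.25=9.1429; Δ=(0.0000−100.0000)/(114.1264−54.0599)=-1.6648; B=V−Δ·S=152.0000
Node (3,3) S=181.1530: V=(p*·0.0000+(1−p*)·0.0000)/1.25=0.0000; Δ=(0.0000−0.0000)/(240.9336−114.1264)=0.0000; B=V−Δ·S=0.0000
Node (2,0) S=30.5613: V=(p*·80.0000+(1−p*)·80.0000)/1.25=64.0000; Δ=(80.0000−80.0000)/(40.6465−19.2536)=0.0000; B=V−Δ·S=64.0000
Node (2,1) S=64.5183: V=(p*·9.1429+(1−p*)·80.0000)/1.25=13.7927; Δ=(9.1429−80.0000)/(85.8093−40.6465)=-1.5689; B=V−Δ·S=115.0171
Node (2,2) S=136.2053: V=(p*·0.0000+(1−p*)·9.1429)/1.25=0.8359; Δ=(0.0000−9.1429)/(181.1530−85.8093)=-0.0959; B=V−Δ·S=13.8971
Node (1,0) S=48.5100: V=(p*·13.7927+(1−p*)·64.0000)/1.25=15.6245; Δ=(13.7927−64.0000)/(64.5183−30.5613)=-1.4786; B=V−Δ·S=87.3493
Node (1,1) S=102.4100: V=(p*·0.8359+(1−p*)·13.7927)/1.25=1.8534; Δ=(0.8359−13.7927)/(136.2053−64.5183)=-0.1807; B=V−Δ·S=20.3630
Node (0,0) S=77.0000: V=(p*·1.8534+(1−p*)·15.6245)/1.25=2.7418; Δ=(1.8534−15.6245)/(102.4100−48.5100)=-0.2555; B=V−Δ·S=22.4148
Sanity check at the root: Δ(0,0)·S0 + B(0,0) reproduces V0 = 2.7418.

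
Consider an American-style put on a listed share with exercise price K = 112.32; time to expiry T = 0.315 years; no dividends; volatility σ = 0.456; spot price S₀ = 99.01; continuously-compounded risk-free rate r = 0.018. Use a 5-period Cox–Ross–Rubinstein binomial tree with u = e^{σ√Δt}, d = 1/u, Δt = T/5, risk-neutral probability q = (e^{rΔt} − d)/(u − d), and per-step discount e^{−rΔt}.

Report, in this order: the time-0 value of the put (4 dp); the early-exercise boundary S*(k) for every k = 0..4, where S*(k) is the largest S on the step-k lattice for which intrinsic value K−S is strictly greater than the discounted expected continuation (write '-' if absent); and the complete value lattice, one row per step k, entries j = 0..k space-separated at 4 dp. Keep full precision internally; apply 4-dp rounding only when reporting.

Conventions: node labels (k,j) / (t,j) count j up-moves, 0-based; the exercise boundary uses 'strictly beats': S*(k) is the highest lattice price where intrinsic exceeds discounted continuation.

Δt=0.06300, u=1.12126, d=0.89185, q=0.47636, disc=e^(-rΔt)=0.99887
k=5 terminal: V=max(K-S,0) → 56.4546 42.0844 24.0177 1.3038 0.0000 0.0000
k=4: j=0 S=62.6398 intr=49.6802 cont=49.5529 V=49.6802[EX]; j=1 S=78.7526 intr=33.5674 cont=33.4402 V=33.5674[EX]; j=2 S=99.0100 intr=13.3100 cont=13.1827 V=13.3100[EX]; j=3 S=124.4783 intr=0.0000 cont=0.6820 V=0.6820[hold]; j=4 S=156.4977 intr=0.0000 cont=0.0000 V=0.0000[hold]  S*(4)=99.0100
k=3: j=0 S=70.2356 intr=42.0844 cont=41.9571 V=42.0844[EX]; j=1 S=88.3023 intr=24.0177 cont=23.8904 V=24.0177[EX]; j=2 S=111.0162 intr=1.3038 cont=7.2862 V=7.2862[hold]; j=3 S=139.5728 intr=0.0000 cont=0.3567 V=0.3567[hold]  S*(3)=88.3023
k=2: j=0 S=78.7526 intr=33.5674 cont=33.4402 V=33.5674[EX]; j=1 S=99.0100 intr=13.3100 cont=16.0293 V=16.0293[hold]; j=2 S=124.4783 intr=0.0000 cont=3.9807 V=3.9807[hold]  S*(2)=78.7526
k=1: j=0 S=88.3023 intr=24.0177 cont=25.1843 V=25.1843[hold]; j=1 S=111.0162 intr=1.3038 cont=10.2781 V=10.2781[hold]  S*(1)=-
k=0: j=0 S=99.0100 intr=13.3100 cont=18.0631 V=18.0631[hold]  S*(0)=-

price = 18.0631
boundary = - - 78.7526 88.3023 99.0100
tree:
18.0631
25.1843 10.2781
33.5674 16.0293 3.9807
42.0844 24.0177 7.2862 0.3567
49.6802 33.5674 13.3100 0.6820 0.0000
56.4546 42.0844 24.0177 1.3038 0.0000 0.0000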